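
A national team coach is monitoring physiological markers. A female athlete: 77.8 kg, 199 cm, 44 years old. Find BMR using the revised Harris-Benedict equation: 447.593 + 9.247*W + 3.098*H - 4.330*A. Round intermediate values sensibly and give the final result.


Intercept = 447.593
Weight contribution = 9.247 * 77.8 = 719.4166
Height contribution = 3.098 * 199 = 616.502
Age contribution = 4.33 * 44 = 190.52
BMR = 447.593 + 719.4166 + 616.502 - 190.52
= 1592.99 kcal/day

1592.99 kcal/day


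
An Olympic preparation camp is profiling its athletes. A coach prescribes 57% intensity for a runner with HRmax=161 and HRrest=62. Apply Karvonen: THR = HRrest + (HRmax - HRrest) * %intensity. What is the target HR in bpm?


Heart rate reserve = 161 - 62 = 99
Intensity fraction = 57 / 100 = 0.57
THR = 62 + 99 * 0.57 = 118.43 bpm

118.43 bpm


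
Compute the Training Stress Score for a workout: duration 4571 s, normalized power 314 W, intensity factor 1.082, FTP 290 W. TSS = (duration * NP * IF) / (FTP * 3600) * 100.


Product = 4571 * 314 * 1.082 = 1552988.108
Base = 290 * 3600 = 1044000
TSS = 1552988.108 / 1044000 * 100 = 148.75

148.75 TSS


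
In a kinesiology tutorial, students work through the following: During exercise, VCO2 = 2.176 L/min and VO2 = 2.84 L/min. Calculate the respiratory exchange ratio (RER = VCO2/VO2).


RER = VCO2 / VO2
= 2.176 / 2.84
= 0.7662

0.7662


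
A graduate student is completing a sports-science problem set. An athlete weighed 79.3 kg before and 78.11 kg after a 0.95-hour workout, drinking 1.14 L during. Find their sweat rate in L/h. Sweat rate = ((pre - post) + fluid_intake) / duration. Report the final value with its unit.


Body mass change = 1.19 kg
Total sweat loss = 1.19 + 1.14 = 2.33 L
Rate = 2.33 / 0.95 = 2.453 L/h

2.453 L/h


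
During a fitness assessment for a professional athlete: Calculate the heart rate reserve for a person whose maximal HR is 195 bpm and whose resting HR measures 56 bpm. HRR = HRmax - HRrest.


HRmax = 195 bpm
HRrest = 56 bpm
HRR = 195 - 56 = 139 bpm

139 bpm


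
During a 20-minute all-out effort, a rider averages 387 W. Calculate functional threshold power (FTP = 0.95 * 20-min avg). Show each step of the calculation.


FTP = 0.95 * 387
= 367.65 W

367.65 W


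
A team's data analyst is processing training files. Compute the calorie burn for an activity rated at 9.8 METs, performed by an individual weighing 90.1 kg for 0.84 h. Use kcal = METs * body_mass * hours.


Product of METs and mass = 9.8 * 90.1 = 882.98
Total kcal = 882.98 * 0.84 = 741.7 kcal

741.7 kcal


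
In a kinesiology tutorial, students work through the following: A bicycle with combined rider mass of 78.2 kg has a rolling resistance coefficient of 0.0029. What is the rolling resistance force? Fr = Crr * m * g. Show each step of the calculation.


Fr = 0.0029 * 78.2 * 9.81
= 0.22678 * 9.81
= 2.225 N

2.225 N


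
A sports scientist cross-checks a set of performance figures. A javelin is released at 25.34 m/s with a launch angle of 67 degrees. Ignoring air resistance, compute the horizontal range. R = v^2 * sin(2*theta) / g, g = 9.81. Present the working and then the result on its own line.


Launch speed squared = 642.1156
sin(2 * 67 deg) = 0.71934
Range = 642.1156 * 0.71934 / 9.81
= 47.085 m

47.085 m


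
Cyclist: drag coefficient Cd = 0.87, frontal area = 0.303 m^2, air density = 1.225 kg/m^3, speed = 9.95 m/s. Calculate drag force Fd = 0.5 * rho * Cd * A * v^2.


v^2 = 9.95^2 = 99.0025
Fd = 0.5 * 1.225 * 0.87 * 0.303 * 99.0025
= 15.985 N

15.985 N


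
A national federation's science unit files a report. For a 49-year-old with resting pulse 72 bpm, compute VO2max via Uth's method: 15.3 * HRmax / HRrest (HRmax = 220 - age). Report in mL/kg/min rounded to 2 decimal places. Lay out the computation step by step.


Step 1: HRmax = 220 - 49 = 171 bpm
Step 2: Ratio = 171 / 72 = 2.375
Step 3: VO2max = 15.3 * 2.375 = 36.34 mL/kg/min

36.34 mL/kg/min


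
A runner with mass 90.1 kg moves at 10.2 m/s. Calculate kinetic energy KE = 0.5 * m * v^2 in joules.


v^2 = 10.2^2 = 104.04
KE = 0.5 * 90.1 * 104.04
= 4687.0 J

4687.0 J


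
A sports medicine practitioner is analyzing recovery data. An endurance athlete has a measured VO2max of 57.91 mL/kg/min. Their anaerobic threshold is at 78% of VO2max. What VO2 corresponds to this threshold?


Anaerobic threshold VO2 = VO2max * 78%
= 57.91 * 0.78
= 45.17 mL/kg/min

45.17 mL/kg/min


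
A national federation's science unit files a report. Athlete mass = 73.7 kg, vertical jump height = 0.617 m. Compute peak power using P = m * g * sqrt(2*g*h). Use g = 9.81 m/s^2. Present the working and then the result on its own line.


sqrt(2 * 9.81 * 0.617) = sqrt(12.10554) = 3.479302 m/s
P = 73.7 * 9.81 * 3.479302
= 2515.52 W

2515.52 W


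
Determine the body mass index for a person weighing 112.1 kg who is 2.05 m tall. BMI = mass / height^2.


BMI = mass / height^2
= 112.1 / 2.05^2
= 112.1 / 4.2025
= 26.67 kg/m^2

26.67 kg/m^2


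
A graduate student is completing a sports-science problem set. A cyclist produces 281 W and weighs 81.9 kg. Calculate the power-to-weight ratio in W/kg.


P/W = power / mass
= 281 / 81.9
= 3.431 W/kg

3.431 W/kg


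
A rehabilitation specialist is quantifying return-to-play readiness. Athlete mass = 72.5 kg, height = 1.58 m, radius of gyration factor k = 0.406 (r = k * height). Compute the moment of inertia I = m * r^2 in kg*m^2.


r = k * height = 0.406 * 1.58 = 0.64148 m
r^2 = 0.64148^2 = 0.411497
I = 72.5 * 0.411497 = 29.834 kg*m^2

29.834 kg*m^2


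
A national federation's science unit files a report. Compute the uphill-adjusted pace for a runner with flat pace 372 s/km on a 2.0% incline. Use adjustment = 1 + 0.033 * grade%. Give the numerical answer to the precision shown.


Adjustment factor = 1 + 0.033 * 2.0 = 1.066
Grade-adjusted pace = 372 * 1.066 = 396.55 s/km

396.55 s/km


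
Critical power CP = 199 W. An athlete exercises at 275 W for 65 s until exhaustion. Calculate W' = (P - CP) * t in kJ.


P - CP = 275 - 199 = 76 W
W' = 76 * 65 = 4940 J
= 4940 / 1000 = 4.94 kJ

4.94 kJ


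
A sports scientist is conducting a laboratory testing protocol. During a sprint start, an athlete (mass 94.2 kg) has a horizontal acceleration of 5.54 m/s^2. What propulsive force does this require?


Propulsive force = mass * acceleration
= 94.2 kg * 5.54 m/s^2
= 521.87 N

521.87 N


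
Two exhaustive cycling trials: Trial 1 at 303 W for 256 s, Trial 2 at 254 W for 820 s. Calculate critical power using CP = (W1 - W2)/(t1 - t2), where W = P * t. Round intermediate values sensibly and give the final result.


W1 = 303 * 256 = 77568 J
W2 = 254 * 820 = 208280 J
CP = (77568 - 208280) / (256 - 820)
= -130712 / -564
= 231.76 W

231.76 W


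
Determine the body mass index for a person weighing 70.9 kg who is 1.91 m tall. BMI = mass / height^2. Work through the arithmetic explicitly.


BMI = mass / height^2
= 70.9 / 1.91^2
= 70.9 / 3.6481
= 19.43 kg/m^2

19.43 kg/m^2


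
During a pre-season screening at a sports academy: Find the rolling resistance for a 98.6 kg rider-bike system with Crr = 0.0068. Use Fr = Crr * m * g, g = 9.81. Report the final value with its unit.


m * g = 98.6 * 9.81 = 967.266 N
Fr = 0.0068 * 967.266 = 6.577 N

6.577 N


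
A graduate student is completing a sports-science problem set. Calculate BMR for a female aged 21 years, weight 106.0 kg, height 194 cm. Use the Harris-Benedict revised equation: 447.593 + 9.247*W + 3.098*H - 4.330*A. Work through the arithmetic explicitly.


Substituting values:
W term = 9.247 * 106.0 = 980.182
H term = 3.098 * 194 = 601.012
A term = 4.330 * 21 = 90.93
BMR = 1937.86 kcal/day

1937.86 kcal/day


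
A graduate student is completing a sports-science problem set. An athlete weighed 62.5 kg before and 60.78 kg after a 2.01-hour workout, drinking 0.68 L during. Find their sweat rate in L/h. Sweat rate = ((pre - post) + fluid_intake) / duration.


Body mass change = 1.72 kg
Total sweat loss = 1.72 + 0.68 = 2.4 L
Rate = 2.4 / 2.01 = 1.194 L/h

1.194 L/h


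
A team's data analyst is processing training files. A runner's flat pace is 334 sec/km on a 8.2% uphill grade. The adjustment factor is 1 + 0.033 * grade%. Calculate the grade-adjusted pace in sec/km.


Factor = 1 + 0.033 * 8.2 = 1.2706
Adjusted pace = 334 * 1.2706
= 424.38 sec/km

424.38 s/km


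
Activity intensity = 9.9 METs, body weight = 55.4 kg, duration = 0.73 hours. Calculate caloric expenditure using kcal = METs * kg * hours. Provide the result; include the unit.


kcal = 9.9 * 55.4 * 0.73
= 548.46 * 0.73
= 400.38 kcal

400.38 kcal


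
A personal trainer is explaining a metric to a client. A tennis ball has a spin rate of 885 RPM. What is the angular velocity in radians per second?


Convert RPM to rad/s: multiply by 2*pi and divide by 60
omega = 885 * 2 * pi / 60
= 92.677 rad/s

92.677 rad/s


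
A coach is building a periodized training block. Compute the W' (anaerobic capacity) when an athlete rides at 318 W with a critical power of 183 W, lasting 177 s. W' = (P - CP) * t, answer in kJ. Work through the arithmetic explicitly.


Above-CP power = 135 W
Duration = 177 s
W' = 135 * 177 = 23895 J
Convert: 23895 / 1000 = 23.895 kJ

23.895 kJ


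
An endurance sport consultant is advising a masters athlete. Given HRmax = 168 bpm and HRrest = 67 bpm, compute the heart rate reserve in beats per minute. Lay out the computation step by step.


Heart rate reserve = maximum HR minus resting HR
HRR = 168 - 67 = 101 bpm

101 bpm


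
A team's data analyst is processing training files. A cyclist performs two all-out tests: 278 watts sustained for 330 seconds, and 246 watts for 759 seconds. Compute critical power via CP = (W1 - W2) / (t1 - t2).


W1 = P1 * t1 = 278 * 330 = 91740 J
W2 = P2 * t2 = 246 * 759 = 186714 J
CP = (91740 - 186714) / (330 - 759)
= 221.38 W

221.38 W


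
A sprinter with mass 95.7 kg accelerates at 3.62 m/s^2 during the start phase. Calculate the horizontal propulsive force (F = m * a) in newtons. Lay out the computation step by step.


F = m * a
= 95.7 * 3.62
= 346.43 N

346.43 N


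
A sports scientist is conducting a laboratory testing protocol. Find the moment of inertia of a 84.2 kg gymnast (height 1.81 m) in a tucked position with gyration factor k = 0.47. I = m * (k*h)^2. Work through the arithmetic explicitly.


Radius of gyration = 0.47 * 1.81 = 0.8507 m
I = 84.2 * 0.8507^2
= 84.2 * 0.72369
= 60.935 kg*m^2

60.935 kg*m^2


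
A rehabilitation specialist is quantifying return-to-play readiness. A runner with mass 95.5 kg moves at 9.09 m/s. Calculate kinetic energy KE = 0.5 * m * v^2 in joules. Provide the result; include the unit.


v^2 = 9.09^2 = 82.6281
KE = 0.5 * 95.5 * 82.6281
= 3945.49 J

3945.49 J


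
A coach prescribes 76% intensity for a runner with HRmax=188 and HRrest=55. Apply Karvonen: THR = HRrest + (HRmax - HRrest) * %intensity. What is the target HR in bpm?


Heart rate reserve = 188 - 55 = 133
Intensity fraction = 76 / 100 = 0.76
THR = 55 + 133 * 0.76 = 156.08 bpm

156.08 bpm


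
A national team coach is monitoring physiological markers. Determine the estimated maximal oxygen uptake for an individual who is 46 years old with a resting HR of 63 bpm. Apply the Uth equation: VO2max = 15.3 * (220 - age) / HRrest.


HRmax = 220 - 46 = 174
VO2max = 15.3 * (174 / 63)
= 15.3 * 2.7619
= 42.26 mL/kg/min

42.26 mL/kg/min


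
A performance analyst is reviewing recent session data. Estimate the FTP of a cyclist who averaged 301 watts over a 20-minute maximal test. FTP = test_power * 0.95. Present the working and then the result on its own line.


FTP = 301 * 0.95 = 285.95 W

285.95 W


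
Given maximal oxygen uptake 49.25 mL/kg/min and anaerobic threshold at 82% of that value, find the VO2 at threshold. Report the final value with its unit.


Percentage as decimal = 0.82
VO2 at AT = 49.25 * 0.82 = 40.39 mL/kg/min

40.39 mL/kg/min


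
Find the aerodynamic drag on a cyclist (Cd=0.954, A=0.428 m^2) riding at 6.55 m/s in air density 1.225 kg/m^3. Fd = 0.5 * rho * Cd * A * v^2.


Fd = 0.5 * 1.225 * 0.954 * 0.428 * 6.55^2
= 0.5 * 1.225 * 0.954 * 0.428 * 42.9025
= 10.73 N

10.73 N


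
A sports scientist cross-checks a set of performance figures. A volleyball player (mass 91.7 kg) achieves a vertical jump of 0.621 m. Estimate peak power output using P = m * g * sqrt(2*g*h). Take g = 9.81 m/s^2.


2 * g * h = 2 * 9.81 * 0.621 = 12.18402
sqrt(12.18402) = 3.490562 m/s
P = 91.7 * 9.81 * 3.490562 = 3140.03 W

3140.03 W


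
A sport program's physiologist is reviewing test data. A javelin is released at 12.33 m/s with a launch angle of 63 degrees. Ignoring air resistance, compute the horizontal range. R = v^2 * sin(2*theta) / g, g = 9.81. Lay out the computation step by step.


Launch speed squared = 152.0289
sin(2 * 63 deg) = 0.809017
Range = 152.0289 * 0.809017 / 9.81
= 12.538 m

12.538 m


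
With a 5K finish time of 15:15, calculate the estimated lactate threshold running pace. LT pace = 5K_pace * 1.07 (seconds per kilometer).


Race duration = 915 s for 5 km
Average pace = 915 / 5 = 183.0 s/km
LT pace = 183.0 * 1.07
= 195.81 s/km

195.81 s/km


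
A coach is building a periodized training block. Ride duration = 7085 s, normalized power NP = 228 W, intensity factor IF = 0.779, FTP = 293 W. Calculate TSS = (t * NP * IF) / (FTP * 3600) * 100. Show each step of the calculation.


Numerator = 7085 * 228 * 0.779 = 1258381.02
Denominator = 293 * 3600 = 1054800
TSS = 1258381.02 / 1054800 * 100
= 119.3

119.3 TSS


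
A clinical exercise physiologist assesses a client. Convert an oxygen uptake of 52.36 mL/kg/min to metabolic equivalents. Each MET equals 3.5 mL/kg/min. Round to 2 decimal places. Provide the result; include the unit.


One MET = 3.5 mL/kg/min
Number of METs = 52.36 / 3.5
= 14.96 METs

14.96 METs


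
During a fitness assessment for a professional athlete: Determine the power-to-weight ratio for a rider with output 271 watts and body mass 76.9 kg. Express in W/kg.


P/W = 271 / 76.9 = 3.524 W/kg

3.524 W/kg


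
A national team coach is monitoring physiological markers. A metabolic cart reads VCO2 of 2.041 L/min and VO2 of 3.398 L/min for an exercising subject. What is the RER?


RER = VCO2 / VO2 = 2.041 / 3.398 = 0.6006

0.6006


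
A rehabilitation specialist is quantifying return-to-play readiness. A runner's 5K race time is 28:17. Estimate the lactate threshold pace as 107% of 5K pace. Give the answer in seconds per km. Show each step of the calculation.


Total race time = 28*60 + 17 = 1697 seconds
5K pace = 1697 / 5 = 339.4 sec/km
LT pace = 339.4 * 1.07 = 363.16 sec/km

363.16 s/km


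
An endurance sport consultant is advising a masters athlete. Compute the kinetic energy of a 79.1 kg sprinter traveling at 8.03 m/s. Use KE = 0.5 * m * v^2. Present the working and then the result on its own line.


Velocity squared = 64.4809
KE = 0.5 * 79.1 * 64.4809 = 2550.22 J

2550.22 J


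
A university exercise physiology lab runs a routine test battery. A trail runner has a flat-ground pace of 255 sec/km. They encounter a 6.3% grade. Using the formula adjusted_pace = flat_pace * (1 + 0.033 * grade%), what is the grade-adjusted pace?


Grade factor = 1 + 0.033 * 6.3 = 1.2079
Adjusted = 255 * 1.2079 = 308.01 sec/km

308.01 s/km


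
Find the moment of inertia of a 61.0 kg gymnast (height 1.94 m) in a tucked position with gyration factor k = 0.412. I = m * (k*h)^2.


Radius of gyration = 0.412 * 1.94 = 0.79928 m
I = 61.0 * 0.79928^2
= 61.0 * 0.638849
= 38.97 kg*m^2

38.97 kg*m^2


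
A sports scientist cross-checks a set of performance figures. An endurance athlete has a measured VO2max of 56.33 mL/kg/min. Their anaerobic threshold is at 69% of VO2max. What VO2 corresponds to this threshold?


Anaerobic threshold VO2 = VO2max * 69%
= 56.33 * 0.69
= 38.87 mL/kg/min

38.87 mL/kg/min


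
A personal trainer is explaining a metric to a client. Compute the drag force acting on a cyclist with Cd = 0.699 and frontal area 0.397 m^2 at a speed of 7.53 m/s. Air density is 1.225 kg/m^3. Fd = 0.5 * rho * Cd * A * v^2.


Step 1: v^2 = 56.7009
Step 2: Fd = 0.5 * 1.225 * 0.699 * 0.397 * 56.7009
= 9.637 N

9.637 N


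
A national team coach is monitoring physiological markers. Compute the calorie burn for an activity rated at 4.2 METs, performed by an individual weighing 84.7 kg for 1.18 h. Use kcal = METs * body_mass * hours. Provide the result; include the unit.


Product of METs and mass = 4.2 * 84.7 = 355.74
Total kcal = 355.74 * 1.18 = 419.77 kcal

419.77 kcal


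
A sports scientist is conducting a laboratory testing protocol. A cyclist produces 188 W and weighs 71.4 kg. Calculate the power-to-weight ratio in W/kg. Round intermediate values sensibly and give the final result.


P/W = power / mass
= 188 / 71.4
= 2.633 W/kg

2.633 W/kg


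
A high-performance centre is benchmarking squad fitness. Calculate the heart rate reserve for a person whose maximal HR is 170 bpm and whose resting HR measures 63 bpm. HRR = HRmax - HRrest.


HRmax = 170 bpm
HRrest = 63 bpm
HRR = 170 - 63 = 107 bpm

107 bpm


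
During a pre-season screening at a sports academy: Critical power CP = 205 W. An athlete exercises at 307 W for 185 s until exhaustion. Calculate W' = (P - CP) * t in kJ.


P - CP = 307 - 205 = 102 W
W' = 102 * 185 = 18870 J
= 18870 / 1000 = 18.87 kJ

18.87 kJ


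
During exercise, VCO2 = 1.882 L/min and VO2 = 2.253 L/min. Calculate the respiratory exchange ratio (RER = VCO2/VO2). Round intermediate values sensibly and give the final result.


RER = VCO2 / VO2
= 1.882 / 2.253
= 0.8353

0.8353


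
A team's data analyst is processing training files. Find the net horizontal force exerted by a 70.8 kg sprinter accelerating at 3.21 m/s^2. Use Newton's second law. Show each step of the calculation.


Newton's second law: F = m * a
F = 70.8 * 3.21 = 227.27 N

227.27 N


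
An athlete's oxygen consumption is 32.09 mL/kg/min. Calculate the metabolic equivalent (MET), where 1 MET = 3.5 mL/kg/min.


MET = VO2 / 3.5
= 32.09 / 3.5
= 9.17 METs

9.17 METs


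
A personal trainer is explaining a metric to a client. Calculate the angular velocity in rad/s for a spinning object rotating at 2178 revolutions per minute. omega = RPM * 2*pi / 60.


omega = RPM * 2*pi / 60
= 2178 * 6.28318531 / 60
= 228.08 rad/s

228.08 rad/s


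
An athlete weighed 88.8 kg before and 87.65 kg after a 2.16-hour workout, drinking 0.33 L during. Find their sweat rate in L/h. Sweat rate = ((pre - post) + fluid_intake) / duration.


Body mass change = 1.15 kg
Total sweat loss = 1.15 + 0.33 = 1.48 L
Rate = 1.48 / 2.16 = 0.685 L/h

0.685 L/h


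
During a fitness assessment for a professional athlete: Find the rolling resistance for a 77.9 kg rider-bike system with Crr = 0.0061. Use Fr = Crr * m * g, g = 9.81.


m * g = 77.9 * 9.81 = 764.199 N
Fr = 0.0061 * 764.199 = 4.662 N

4.662 N


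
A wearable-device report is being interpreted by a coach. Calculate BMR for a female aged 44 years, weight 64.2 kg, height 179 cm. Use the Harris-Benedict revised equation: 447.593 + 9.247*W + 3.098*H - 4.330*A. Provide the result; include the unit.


Substituting values:
W term = 9.247 * 64.2 = 593.6574
H term = 3.098 * 179 = 554.542
A term = 4.330 * 44 = 190.52
BMR = 1405.27 kcal/day

1405.27 kcal/day


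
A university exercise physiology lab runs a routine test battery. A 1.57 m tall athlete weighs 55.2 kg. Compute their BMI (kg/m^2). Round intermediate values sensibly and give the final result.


height^2 = 2.4649 m^2
BMI = 55.2 / 2.4649 = 22.39 kg/m^2

22.39 kg/m^2


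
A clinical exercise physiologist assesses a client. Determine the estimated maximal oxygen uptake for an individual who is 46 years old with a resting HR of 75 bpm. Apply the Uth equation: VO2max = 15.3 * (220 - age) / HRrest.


HRmax = 220 - 46 = 174
VO2max = 15.3 * (174 / 75)
= 15.3 * 2.32
= 35.5 mL/kg/min

35.5 mL/kg/min


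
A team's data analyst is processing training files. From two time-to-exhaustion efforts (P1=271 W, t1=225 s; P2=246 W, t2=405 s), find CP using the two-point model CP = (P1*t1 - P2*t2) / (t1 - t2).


Work in trial 1 = 60975 J
Work in trial 2 = 99630 J
Delta work = -38655 J
Delta time = -180 s
CP = -38655 / -180 = 214.75 W

214.75 W


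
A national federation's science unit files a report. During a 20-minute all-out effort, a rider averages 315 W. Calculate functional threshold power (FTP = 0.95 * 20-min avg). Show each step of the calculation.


FTP = 0.95 * 315
= 299.25 W

299.25 W


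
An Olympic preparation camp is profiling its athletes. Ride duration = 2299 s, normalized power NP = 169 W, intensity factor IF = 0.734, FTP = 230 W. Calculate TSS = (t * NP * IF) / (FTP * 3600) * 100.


Numerator = 2299 * 169 * 0.734 = 285181.754
Denominator = 230 * 3600 = 828000
TSS = 285181.754 / 828000 * 100
= 34.44

34.44 TSS


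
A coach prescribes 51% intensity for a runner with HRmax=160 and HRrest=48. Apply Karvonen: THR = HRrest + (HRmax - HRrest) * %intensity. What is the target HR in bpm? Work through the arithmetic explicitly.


Heart rate reserve = 160 - 48 = 112
Intensity fraction = 51 / 100 = 0.51
THR = 48 + 112 * 0.51 = 105.12 bpm

105.12 bpm


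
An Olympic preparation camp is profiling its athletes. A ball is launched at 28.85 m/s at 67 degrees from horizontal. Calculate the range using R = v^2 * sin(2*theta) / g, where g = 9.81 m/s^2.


sin(2 * 67) = sin(134) = 0.71934
v^2 = 28.85^2 = 832.3225
R = 832.3225 * 0.71934 / 9.81
= 61.032 m

61.032 m


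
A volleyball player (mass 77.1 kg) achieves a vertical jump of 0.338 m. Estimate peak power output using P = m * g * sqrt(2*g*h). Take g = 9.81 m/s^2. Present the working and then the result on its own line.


2 * g * h = 2 * 9.81 * 0.338 = 6.63156
sqrt(6.63156) = 2.575182 m/s
P = 77.1 * 9.81 * 2.575182 = 1947.74 W

1947.74 W


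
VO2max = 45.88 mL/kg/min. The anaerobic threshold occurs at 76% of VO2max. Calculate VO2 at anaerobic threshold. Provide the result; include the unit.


AT fraction = 76 / 100 = 0.76
AT VO2 = 45.88 * 0.76
= 34.87 mL/kg/min

34.87 mL/kg/min


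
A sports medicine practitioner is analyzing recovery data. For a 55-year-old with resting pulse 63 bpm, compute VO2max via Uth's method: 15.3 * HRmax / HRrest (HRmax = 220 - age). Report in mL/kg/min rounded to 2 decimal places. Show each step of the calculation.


Step 1: HRmax = 220 - 55 = 165 bpm
Step 2: Ratio = 165 / 63 = 2.619
Step 3: VO2max = 15.3 * 2.619 = 40.07 mL/kg/min

40.07 mL/kg/min


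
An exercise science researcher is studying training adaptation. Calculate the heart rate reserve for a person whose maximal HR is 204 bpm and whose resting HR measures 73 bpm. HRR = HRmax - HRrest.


HRmax = 204 bpm
HRrest = 73 bpm
HRR = 204 - 73 = 131 bpm

131 bpm


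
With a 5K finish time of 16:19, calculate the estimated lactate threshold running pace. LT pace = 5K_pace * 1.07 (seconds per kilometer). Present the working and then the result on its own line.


Race duration = 979 s for 5 km
Average pace = 979 / 5 = 195.8 s/km
LT pace = 195.8 * 1.07
= 209.51 s/km

209.51 s/km


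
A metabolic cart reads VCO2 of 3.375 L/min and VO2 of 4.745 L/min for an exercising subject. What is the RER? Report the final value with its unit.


RER = VCO2 / VO2 = 3.375 / 4.745 = 0.7113

0.7113


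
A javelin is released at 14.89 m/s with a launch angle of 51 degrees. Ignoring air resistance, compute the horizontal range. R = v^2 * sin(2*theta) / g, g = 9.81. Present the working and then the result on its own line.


Launch speed squared = 221.7121
sin(2 * 51 deg) = 0.978148
Range = 221.7121 * 0.978148 / 9.81
= 22.107 m

22.107 m


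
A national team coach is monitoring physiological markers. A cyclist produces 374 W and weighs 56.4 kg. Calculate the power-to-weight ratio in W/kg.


P/W = power / mass
= 374 / 56.4
= 6.631 W/kg

6.631 W/kg


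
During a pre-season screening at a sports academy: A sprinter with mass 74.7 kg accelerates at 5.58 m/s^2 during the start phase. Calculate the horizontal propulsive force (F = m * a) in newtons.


F = m * a
= 74.7 * 5.58
= 416.83 N

416.83 N


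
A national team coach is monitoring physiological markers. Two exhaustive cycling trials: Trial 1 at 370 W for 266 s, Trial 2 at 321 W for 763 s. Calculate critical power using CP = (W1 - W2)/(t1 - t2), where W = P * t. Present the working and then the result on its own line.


W1 = 370 * 266 = 98420 J
W2 = 321 * 763 = 244923 J
CP = (98420 - 244923) / (266 - 763)
= -146503 / -497
= 294.77 W

294.77 W


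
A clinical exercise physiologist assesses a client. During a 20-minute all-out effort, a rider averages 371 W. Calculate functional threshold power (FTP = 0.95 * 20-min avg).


FTP = 0.95 * 371
= 352.45 W

352.45 W


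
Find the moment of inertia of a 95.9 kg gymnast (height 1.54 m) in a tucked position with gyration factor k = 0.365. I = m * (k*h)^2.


Radius of gyration = 0.365 * 1.54 = 0.5621 m
I = 95.9 * 0.5621^2
= 95.9 * 0.315956
= 30.3 kg*m^2

30.3 kg*m^2


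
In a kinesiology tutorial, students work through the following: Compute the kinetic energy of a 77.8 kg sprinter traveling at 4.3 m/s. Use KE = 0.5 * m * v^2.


Velocity squared = 18.49
KE = 0.5 * 77.8 * 18.49 = 719.26 J

719.26 J


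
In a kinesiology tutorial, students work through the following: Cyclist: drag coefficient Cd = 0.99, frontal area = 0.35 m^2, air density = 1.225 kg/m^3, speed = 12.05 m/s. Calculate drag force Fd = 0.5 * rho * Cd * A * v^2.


v^2 = 12.05^2 = 145.2025
Fd = 0.5 * 1.225 * 0.99 * 0.35 * 145.2025
= 30.817 N

30.817 N


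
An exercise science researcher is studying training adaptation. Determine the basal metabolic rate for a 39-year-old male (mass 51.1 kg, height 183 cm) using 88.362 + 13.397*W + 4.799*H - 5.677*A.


BMR = 88.362 + 13.397*51.1 + 4.799*183 - 5.677*39
= 1429.76 kcal/day

1429.76 kcal/day


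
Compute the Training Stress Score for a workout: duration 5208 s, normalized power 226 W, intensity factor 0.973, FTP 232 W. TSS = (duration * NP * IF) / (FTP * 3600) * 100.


Product = 5208 * 226 * 0.973 = 1145228.784
Base = 232 * 3600 = 835200
TSS = 1145228.784 / 835200 * 100 = 137.12

137.12 TSS


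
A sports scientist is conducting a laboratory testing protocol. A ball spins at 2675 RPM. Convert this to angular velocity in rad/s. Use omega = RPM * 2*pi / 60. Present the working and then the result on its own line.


omega = 2675 * 2 * pi / 60
= 2675 * 6.28318531 / 60
= 16807.521 / 60
= 280.125 rad/s

280.125 rad/s


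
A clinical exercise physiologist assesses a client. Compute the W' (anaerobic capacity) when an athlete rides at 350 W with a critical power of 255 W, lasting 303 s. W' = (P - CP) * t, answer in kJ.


Above-CP power = 95 W
Duration = 303 s
W' = 95 * 303 = 28785 J
Convert: 28785 / 1000 = 28.785 kJ

28.785 kJ


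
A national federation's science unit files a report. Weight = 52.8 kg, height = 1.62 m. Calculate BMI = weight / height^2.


height^2 = 1.62^2 = 2.6244
BMI = 52.8 / 2.6244 = 20.12 kg/m^2

20.12 kg/m^2


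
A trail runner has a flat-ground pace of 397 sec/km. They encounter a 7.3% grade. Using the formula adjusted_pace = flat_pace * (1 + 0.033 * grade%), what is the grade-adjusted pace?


Grade factor = 1 + 0.033 * 7.3 = 1.2409
Adjusted = 397 * 1.2409 = 492.64 sec/km

492.64 s/km


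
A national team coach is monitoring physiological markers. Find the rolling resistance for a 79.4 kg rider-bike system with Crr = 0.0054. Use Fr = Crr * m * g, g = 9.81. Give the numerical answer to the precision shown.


m * g = 79.4 * 9.81 = 778.914 N
Fr = 0.0054 * 778.914 = 4.206 N

4.206 N


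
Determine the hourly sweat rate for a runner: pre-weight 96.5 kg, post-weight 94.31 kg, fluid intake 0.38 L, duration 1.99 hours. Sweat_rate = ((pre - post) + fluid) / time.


Mass lost = 96.5 - 94.31 = 2.19 kg
Add fluid consumed: 2.19 + 0.38 = 2.57 L total sweat
Sweat rate = 2.57 / 1.99 = 1.291 L/h

1.291 L/h


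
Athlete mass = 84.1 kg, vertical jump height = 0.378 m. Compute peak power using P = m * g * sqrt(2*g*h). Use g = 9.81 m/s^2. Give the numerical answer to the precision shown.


sqrt(2 * 9.81 * 0.378) = sqrt(7.41636) = 2.723299 m/s
P = 84.1 * 9.81 * 2.723299
= 2246.78 W

2246.78 W


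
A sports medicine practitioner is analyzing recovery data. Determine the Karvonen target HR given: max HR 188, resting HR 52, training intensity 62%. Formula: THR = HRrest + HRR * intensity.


HRR = HRmax - HRrest = 188 - 52 = 136
THR = 52 + 136 * 0.62
= 136.32 bpm

136.32 bpm


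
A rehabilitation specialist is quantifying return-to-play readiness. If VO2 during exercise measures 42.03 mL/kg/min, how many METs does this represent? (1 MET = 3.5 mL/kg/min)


METs = VO2 / 3.5 = 42.03 / 3.5 = 12.01

12.01 METs


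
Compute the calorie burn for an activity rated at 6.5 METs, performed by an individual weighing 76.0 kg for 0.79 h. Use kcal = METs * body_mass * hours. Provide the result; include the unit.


Product of METs and mass = 6.5 * 76.0 = 494.0
Total kcal = 494.0 * 0.79 = 390.26 kcal

390.26 kcal


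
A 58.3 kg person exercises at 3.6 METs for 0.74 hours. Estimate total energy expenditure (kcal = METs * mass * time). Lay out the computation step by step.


Energy = METs * mass(kg) * time(h)
= 3.6 * 58.3 * 0.74
= 155.31 kcal

155.31 kcal


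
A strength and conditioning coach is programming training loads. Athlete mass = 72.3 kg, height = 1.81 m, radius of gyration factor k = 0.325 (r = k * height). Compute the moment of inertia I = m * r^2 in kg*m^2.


r = k * height = 0.325 * 1.81 = 0.58825 m
r^2 = 0.58825^2 = 0.346038
I = 72.3 * 0.346038 = 25.019 kg*m^2

25.019 kg*m^2


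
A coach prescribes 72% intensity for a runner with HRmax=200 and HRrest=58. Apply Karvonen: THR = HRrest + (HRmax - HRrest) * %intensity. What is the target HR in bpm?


Heart rate reserve = 200 - 58 = 142
Intensity fraction = 72 / 100 = 0.72
THR = 58 + 142 * 0.72 = 160.24 bpm

160.24 bpm


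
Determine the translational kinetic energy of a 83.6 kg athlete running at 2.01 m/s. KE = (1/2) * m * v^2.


KE = 0.5 * m * v^2
= 0.5 * 83.6 * 2.01^2
= 0.5 * 83.6 * 4.0401
= 168.88 J

168.88 J


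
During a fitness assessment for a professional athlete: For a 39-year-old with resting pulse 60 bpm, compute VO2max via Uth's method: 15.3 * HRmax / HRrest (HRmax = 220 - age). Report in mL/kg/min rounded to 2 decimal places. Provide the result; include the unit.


Step 1: HRmax = 220 - 39 = 181 bpm
Step 2: Ratio = 181 / 60 = 3.0167
Step 3: VO2max = 15.3 * 3.0167 = 46.16 mL/kg/min

46.16 mL/kg/min


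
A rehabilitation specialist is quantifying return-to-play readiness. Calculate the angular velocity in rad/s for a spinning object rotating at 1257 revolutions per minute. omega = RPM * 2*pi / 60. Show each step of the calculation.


omega = RPM * 2*pi / 60
= 1257 * 6.28318531 / 60
= 131.633 rad/s

131.633 rad/s


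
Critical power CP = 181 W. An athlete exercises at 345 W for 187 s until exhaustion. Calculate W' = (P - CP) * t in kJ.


P - CP = 345 - 181 = 164 W
W' = 164 * 187 = 30668 J
= 30668 / 1000 = 30.668 kJ

30.668 kJ


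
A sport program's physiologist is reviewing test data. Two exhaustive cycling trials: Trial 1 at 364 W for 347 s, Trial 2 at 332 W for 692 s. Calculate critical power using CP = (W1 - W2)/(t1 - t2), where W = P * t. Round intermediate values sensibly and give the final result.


W1 = 364 * 347 = 126308 J
W2 = 332 * 692 = 229744 J
CP = (126308 - 229744) / (347 - 692)
= -103436 / -345
= 299.81 W

299.81 W


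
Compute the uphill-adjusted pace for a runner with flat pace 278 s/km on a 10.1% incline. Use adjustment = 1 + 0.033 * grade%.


Adjustment factor = 1 + 0.033 * 10.1 = 1.3333
Grade-adjusted pace = 278 * 1.3333 = 370.66 s/km

370.66 s/km


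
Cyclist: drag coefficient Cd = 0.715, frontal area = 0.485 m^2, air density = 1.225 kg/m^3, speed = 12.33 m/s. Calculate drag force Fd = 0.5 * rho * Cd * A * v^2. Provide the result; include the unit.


v^2 = 12.33^2 = 152.0289
Fd = 0.5 * 1.225 * 0.715 * 0.485 * 152.0289
= 32.291 N

32.291 N


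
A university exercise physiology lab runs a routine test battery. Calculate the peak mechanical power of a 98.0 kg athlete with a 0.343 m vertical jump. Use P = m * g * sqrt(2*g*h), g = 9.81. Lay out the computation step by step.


First, sqrt(2gh) = sqrt(2 * 9.81 * 0.343)
= sqrt(6.72966) = 2.594159 m/s
Power = 98.0 * 9.81 * 2.594159 = 2493.97 W

2493.97 W


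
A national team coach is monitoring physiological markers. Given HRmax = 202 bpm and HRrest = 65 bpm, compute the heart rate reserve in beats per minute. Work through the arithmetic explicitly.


Heart rate reserve = maximum HR minus resting HR
HRR = 202 - 65 = 137 bpm

137 bpm


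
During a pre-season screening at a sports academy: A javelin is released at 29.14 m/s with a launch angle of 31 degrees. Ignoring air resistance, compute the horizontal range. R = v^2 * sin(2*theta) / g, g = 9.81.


Launch speed squared = 849.1396
sin(2 * 31 deg) = 0.882948
Range = 849.1396 * 0.882948 / 9.81
= 76.427 m

76.427 m


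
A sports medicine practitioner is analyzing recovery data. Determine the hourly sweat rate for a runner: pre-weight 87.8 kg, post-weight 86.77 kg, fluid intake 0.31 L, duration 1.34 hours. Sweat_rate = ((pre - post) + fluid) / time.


Mass lost = 87.8 - 86.77 = 1.03 kg
Add fluid consumed: 1.03 + 0.31 = 1.34 L total sweat
Sweat rate = 1.34 / 1.34 = 1.0 L/h

1.0 L/h


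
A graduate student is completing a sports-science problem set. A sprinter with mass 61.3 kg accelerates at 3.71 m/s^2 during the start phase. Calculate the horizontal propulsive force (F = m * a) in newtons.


F = m * a
= 61.3 * 3.71
= 227.42 N

227.42 N


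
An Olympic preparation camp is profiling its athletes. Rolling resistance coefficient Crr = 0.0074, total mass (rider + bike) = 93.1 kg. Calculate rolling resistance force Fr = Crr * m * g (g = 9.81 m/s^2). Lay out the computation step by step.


Fr = Crr * m * g
= 0.0074 * 93.1 * 9.81
= 6.759 N

6.759 N


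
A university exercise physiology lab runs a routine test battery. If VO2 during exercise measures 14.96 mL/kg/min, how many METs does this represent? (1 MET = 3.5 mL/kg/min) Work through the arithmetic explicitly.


METs = VO2 / 3.5 = 14.96 / 3.5 = 4.27

4.27 METs


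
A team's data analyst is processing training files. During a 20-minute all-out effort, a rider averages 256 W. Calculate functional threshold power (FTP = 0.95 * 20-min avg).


FTP = 0.95 * 256
= 243.2 W

243.2 W


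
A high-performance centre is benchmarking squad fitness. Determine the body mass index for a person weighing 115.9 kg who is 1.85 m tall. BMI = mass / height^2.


BMI = mass / height^2
= 115.9 / 1.85^2
= 115.9 / 3.4225
= 33.86 kg/m^2

33.86 kg/m^2


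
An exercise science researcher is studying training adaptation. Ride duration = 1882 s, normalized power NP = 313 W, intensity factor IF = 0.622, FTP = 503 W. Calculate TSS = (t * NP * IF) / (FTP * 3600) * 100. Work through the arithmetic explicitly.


Numerator = 1882 * 313 * 0.622 = 366399.052
Denominator = 503 * 3600 = 1810800
TSS = 366399.052 / 1810800 * 100
= 20.23

20.23 TSS


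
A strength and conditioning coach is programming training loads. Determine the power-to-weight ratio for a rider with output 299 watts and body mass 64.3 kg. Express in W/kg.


P/W = 299 / 64.3 = 4.65 W/kg

4.65 W/kg


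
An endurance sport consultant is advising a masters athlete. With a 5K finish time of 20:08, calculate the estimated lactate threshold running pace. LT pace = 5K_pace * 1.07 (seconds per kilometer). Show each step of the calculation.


Race duration = 1208 s for 5 km
Average pace = 1208 / 5 = 241.6 s/km
LT pace = 241.6 * 1.07
= 258.51 s/km

258.51 s/km


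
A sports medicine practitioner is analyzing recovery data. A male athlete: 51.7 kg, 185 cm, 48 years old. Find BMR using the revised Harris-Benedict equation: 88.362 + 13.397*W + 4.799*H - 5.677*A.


Intercept = 88.362
Weight contribution = 13.397 * 51.7 = 692.6249
Height contribution = 4.799 * 185 = 887.815
Age contribution = 5.677 * 48 = 272.496
BMR = 88.362 + 692.6249 + 887.815 - 272.496
= 1396.31 kcal/day

1396.31 kcal/day


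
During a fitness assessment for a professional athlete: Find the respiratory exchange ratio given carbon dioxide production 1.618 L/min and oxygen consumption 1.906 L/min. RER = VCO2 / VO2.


VCO2 = 1.618 L/min
VO2 = 1.906 L/min
RER = 1.618 / 1.906 = 0.8489

0.8489


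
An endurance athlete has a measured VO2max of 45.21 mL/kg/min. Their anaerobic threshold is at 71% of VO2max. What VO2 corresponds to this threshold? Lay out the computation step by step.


Anaerobic threshold VO2 = VO2max * 71%
= 45.21 * 0.71
= 32.1 mL/kg/min

32.1 mL/kg/min


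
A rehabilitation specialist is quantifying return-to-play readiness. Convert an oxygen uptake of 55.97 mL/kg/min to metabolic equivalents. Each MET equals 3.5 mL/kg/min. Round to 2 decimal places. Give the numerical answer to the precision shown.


One MET = 3.5 mL/kg/min
Number of METs = 55.97 / 3.5
= 15.99 METs

15.99 METs


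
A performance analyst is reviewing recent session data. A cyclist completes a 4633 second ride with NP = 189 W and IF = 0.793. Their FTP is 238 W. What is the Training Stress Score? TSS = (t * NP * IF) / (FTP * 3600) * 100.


t * NP * IF = 4633 * 189 * 0.793 = 694380.141
FTP * 3600 = 856800
TSS = (694380.141 / 856800) * 100 = 81.04

81.04 TSS


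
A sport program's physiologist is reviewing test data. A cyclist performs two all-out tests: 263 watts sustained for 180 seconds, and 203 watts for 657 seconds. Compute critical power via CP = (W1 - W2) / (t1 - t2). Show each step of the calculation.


W1 = P1 * t1 = 263 * 180 = 47340 J
W2 = P2 * t2 = 203 * 657 = 133371 J
CP = (47340 - 133371) / (180 - 657)
= 180.36 W

180.36 W


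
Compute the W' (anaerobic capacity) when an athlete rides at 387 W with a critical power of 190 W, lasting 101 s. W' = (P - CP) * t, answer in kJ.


Above-CP power = 197 W
Duration = 101 s
W' = 197 * 101 = 19897 J
Convert: 19897 / 1000 = 19.897 kJ

19.897 kJ


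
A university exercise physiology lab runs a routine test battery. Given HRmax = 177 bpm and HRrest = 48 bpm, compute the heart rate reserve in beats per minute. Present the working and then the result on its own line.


Heart rate reserve = maximum HR minus resting HR
HRR = 177 - 48 = 129 bpm

129 bpm


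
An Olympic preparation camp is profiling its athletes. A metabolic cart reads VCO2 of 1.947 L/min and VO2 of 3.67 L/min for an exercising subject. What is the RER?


RER = VCO2 / VO2 = 1.947 / 3.67 = 0.5305

0.5305


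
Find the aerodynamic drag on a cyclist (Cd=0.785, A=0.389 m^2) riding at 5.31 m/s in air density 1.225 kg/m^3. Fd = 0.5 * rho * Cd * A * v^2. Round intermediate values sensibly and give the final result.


Fd = 0.5 * 1.225 * 0.785 * 0.389 * 5.31^2
= 0.5 * 1.225 * 0.785 * 0.389 * 28.1961
= 5.274 N

5.274 N


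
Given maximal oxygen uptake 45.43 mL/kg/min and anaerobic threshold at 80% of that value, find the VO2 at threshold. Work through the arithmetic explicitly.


Percentage as decimal = 0.8
VO2 at AT = 45.43 * 0.8 = 36.34 mL/kg/min

36.34 mL/kg/min


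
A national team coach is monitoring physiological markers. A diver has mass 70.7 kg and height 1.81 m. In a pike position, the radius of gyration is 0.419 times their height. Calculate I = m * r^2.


r = 0.419 * 1.81 = 0.75839 m
I = m * r^2 = 70.7 * 0.575155 = 40.663 kg*m^2

40.663 kg*m^2


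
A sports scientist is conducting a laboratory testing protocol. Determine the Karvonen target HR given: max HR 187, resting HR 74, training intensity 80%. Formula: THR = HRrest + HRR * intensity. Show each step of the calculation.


HRR = HRmax - HRrest = 187 - 74 = 113
THR = 74 + 113 * 0.8
= 164.4 bpm

164.4 bpm
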